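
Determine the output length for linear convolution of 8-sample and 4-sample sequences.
Linear/full convolution length: m + n - 1 = 8 + 4 - 1 = 11

11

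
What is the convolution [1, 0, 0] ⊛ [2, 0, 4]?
y[0] = 1×2 = 2; y[1] = 1×0 + 0×2 = 0; y[2] = 1×4 + 0×0 + 0×2 = 4; y[3] = 0×4 + 0×0 = 0; y[4] = 0×4 = 0

[2, 0, 4, 0, 0]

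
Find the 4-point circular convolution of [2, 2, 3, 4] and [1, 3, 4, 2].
Use y[k] = Σ_j a[j]·b[(k-j) mod 4]. y[0] = 2×1 + 2×2 + 3×4 + 4×3 = 30; y[1] = 2×3 + 2×1 + 3×2 + 4×4 = 30; y[2] = 2×4 + 2×3 + 3×1 + 4×2 = 25; y[3] = 2×2 + 2×4 + 3×3 + 4×1 = 25. Result: [30, 30, 25, 25]

[30, 30, 25, 25]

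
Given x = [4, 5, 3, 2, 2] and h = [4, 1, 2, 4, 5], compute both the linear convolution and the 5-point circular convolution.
Linear: y_lin[0] = 4×4 = 16; y_lin[1] = 4×1 + 5×4 = 24; y_lin[2] = 4×2 + 5×1 + 3×4 = 25; y_lin[3] = 4×4 + 5×2 + 3×1 + 2×4 = 37; y_lin[4] = 4×5 + 5×4 + 3×2 + 2×1 + 2×4 = 56; y_lin[5] = 5×5 + 3×4 + 2×2 + 2×1 = 43; y_lin[6] = 3×5 + 2×4 + 2×2 = 27; y_lin[7] = 2×5 + 2×4 = 18; y_lin[8] = 2×5 = 10 → [16, 24, 25, 37, 56, 43, 27, 18, 10]. Circular (length 5): y[0] = 4×4 + 5×5 + 3×4 + 2×2 + 2×1 = 59; y[1] = 4×1 + 5×4 + 3×5 + 2×4 + 2×2 = 51; y[2] = 4×2 + 5×1 + 3×4 + 2×5 + 2×4 = 43; y[3] = 4×4 + 5×2 + 3×1 + 2×4 + 2×5 = 47; y[4] = 4×5 + 5×4 + 3×2 + 2×1 + 2×4 = 56 → [59, 51, 43, 47, 56]

Linear: [16, 24, 25, 37, 56, 43, 27, 18, 10], Circular: [59, 51, 43, 47, 56]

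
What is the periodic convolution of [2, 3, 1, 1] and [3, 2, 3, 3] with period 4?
Use y[k] = Σ_j s[j]·t[(k-j) mod 4]. y[0] = 2×3 + 3×3 + 1×3 + 1×2 = 20; y[1] = 2×2 + 3×3 + 1×3 + 1×3 = 19; y[2] = 2×3 + 3×2 + 1×3 + 1×3 = 18; y[3] = 2×3 + 3×3 + 1×2 + 1×3 = 20. Result: [20, 19, 18, 20]

[20, 19, 18, 20]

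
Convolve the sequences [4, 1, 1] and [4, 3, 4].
y[0] = 4×4 = 16; y[1] = 4×3 + 1×4 = 16; y[2] = 4×4 + 1×3 + 1×4 = 23; y[3] = 1×4 + 1×3 = 7; y[4] = 1×4 = 4

[16, 16, 23, 7, 4]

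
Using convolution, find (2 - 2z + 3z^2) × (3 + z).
Ascending coefficients: a = [2, -2, 3], b = [3, 1]. c[0] = 2×3 = 6; c[1] = 2×1 + -2×3 = -4; c[2] = -2×1 + 3×3 = 7; c[3] = 3×1 = 3. Result coefficients: [6, -4, 7, 3] → 6 - 4z + 7z^2 + 3z^3

6 - 4z + 7z^2 + 3z^3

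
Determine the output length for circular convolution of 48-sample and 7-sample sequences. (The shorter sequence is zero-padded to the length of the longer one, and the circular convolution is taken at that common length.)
Circular convolution (zero-padding the shorter input) has length max(m, n) = max(48, 7) = 48

48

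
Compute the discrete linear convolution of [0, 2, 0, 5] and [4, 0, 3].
y[0] = 0×4 = 0; y[1] = 0×0 + 2×4 = 8; y[2] = 0×3 + 2×0 + 0×4 = 0; y[3] = 2×3 + 0×0 + 5×4 = 26; y[4] = 0×3 + 5×0 = 0; y[5] = 5×3 = 15

[0, 8, 0, 26, 0, 15]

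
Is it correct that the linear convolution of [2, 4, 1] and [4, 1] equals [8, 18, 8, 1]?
Recompute linear convolution of [2, 4, 1] and [4, 1]: y[0] = 2×4 = 8; y[1] = 2×1 + 4×4 = 18; y[2] = 4×1 + 1×4 = 8; y[3] = 1×1 = 1 → [8, 18, 8, 1]. Given [8, 18, 8, 1] matches, so answer: Yes

Yes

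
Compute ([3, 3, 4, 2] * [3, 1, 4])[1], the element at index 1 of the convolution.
Use y[k] = Σ_i a[i]·b[k-i] at k=1. y[1] = 3×1 + 3×3 = 12

12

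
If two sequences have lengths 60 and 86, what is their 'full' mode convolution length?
Linear/full convolution length: m + n - 1 = 60 + 86 - 1 = 145

145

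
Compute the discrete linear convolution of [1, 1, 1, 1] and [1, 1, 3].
y[0] = 1×1 = 1; y[1] = 1×1 + 1×1 = 2; y[2] = 1×3 + 1×1 + 1×1 = 5; y[3] = 1×3 + 1×1 + 1×1 = 5; y[4] = 1×3 + 1×1 = 4; y[5] = 1×3 = 3

[1, 2, 5, 5, 4, 3]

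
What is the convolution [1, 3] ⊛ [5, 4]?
y[0] = 1×5 = 5; y[1] = 1×4 + 3×5 = 19; y[2] = 3×4 = 12

[5, 19, 12]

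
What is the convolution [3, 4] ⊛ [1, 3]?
y[0] = 3×1 = 3; y[1] = 3×3 + 4×1 = 13; y[2] = 4×3 = 12

[3, 13, 12]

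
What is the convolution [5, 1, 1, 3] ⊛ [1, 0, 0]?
y[0] = 5×1 = 5; y[1] = 5×0 + 1×1 = 1; y[2] = 5×0 + 1×0 + 1×1 = 1; y[3] = 1×0 + 1×0 + 3×1 = 3; y[4] = 1×0 + 3×0 = 0; y[5] = 3×0 = 0

[5, 1, 1, 3, 0, 0]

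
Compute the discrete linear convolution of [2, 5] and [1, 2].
y[0] = 2×1 = 2; y[1] = 2×2 + 5×1 = 9; y[2] = 5×2 = 10

[2, 9, 10]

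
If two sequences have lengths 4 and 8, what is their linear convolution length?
Linear/full convolution length: m + n - 1 = 4 + 8 - 1 = 11

11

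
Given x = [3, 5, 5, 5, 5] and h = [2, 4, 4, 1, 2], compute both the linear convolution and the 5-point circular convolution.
Linear: y_lin[0] = 3×2 = 6; y_lin[1] = 3×4 + 5×2 = 22; y_lin[2] = 3×4 + 5×4 + 5×2 = 42; y_lin[3] = 3×1 + 5×4 + 5×4 + 5×2 = 53; y_lin[4] = 3×2 + 5×1 + 5×4 + 5×4 + 5×2 = 61; y_lin[5] = 5×2 + 5×1 + 5×4 + 5×4 = 55; y_lin[6] = 5×2 + 5×1 + 5×4 = 35; y_lin[7] = 5×2 + 5×1 = 15; y_lin[8] = 5×2 = 10 → [6, 22, 42, 53, 61, 55, 35, 15, 10]. Circular (length 5): y[0] = 3×2 + 5×2 + 5×1 + 5×4 + 5×4 = 61; y[1] = 3×4 + 5×2 + 5×2 + 5×1 + 5×4 = 57; y[2] = 3×4 + 5×4 + 5×2 + 5×2 + 5×1 = 57; y[3] = 3×1 + 5×4 + 5×4 + 5×2 + 5×2 = 63; y[4] = 3×2 + 5×1 + 5×4 + 5×4 + 5×2 = 61 → [61, 57, 57, 63, 61]

Linear: [6, 22, 42, 53, 61, 55, 35, 15, 10], Circular: [61, 57, 57, 63, 61]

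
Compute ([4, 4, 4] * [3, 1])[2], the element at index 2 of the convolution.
Use y[k] = Σ_i a[i]·b[k-i] at k=2. y[2] = 4×1 + 4×3 = 16

16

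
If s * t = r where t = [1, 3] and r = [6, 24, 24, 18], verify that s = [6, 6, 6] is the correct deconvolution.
Forward-compute [6, 6, 6] * [1, 3]: r[0] = 6×1 = 6; r[1] = 6×3 + 6×1 = 24; r[2] = 6×3 + 6×1 = 24; r[3] = 6×3 = 18 → [6, 24, 24, 18]. Matches given r = [6, 24, 24, 18], so verified.

Verified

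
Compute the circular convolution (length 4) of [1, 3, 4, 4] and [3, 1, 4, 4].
Use y[k] = Σ_j x[j]·h[(k-j) mod 4]. y[0] = 1×3 + 3×4 + 4×4 + 4×1 = 35; y[1] = 1×1 + 3×3 + 4×4 + 4×4 = 42; y[2] = 1×4 + 3×1 + 4×3 + 4×4 = 35; y[3] = 1×4 + 3×4 + 4×1 + 4×3 = 32. Result: [35, 42, 35, 32]

[35, 42, 35, 32]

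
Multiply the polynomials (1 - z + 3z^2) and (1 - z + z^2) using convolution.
Ascending coefficients: a = [1, -1, 3], b = [1, -1, 1]. c[0] = 1×1 = 1; c[1] = 1×-1 + -1×1 = -2; c[2] = 1×1 + -1×-1 + 3×1 = 5; c[3] = -1×1 + 3×-1 = -4; c[4] = 3×1 = 3. Result coefficients: [1, -2, 5, -4, 3] → 1 - 2z + 5z^2 - 4z^3 + 3z^4

1 - 2z + 5z^2 - 4z^3 + 3z^4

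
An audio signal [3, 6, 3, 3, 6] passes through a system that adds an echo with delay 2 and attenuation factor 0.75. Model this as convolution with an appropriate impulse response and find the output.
Direct-path + delayed-attenuated-path model → impulse response h = [1, 0, 0.75] (1 at lag 0, 0.75 at lag 2). Output y[n] = x[n] + 0.75·x[n - 2] (with x[n] = 0 outside 0..4): y[0] = 3 + 0.75×0 = 3; y[1] = 6 + 0.75×0 = 6; y[2] = 3 + 0.75×3 = 5.25; y[3] = 3 + 0.75×6 = 7.5; y[4] = 6 + 0.75×3 = 8.25; y[5] = 0 + 0.75×3 = 2.25; y[6] = 0 + 0.75×6 = 4.5. So y = [3, 6, 5.25, 7.5, 8.25, 2.25, 4.5]

[3, 6, 5.25, 7.5, 8.25, 2.25, 4.5]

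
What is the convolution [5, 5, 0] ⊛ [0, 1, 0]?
y[0] = 5×0 = 0; y[1] = 5×1 + 5×0 = 5; y[2] = 5×0 + 5×1 + 0×0 = 5; y[3] = 5×0 + 0×1 = 0; y[4] = 0×0 = 0

[0, 5, 5, 0, 0]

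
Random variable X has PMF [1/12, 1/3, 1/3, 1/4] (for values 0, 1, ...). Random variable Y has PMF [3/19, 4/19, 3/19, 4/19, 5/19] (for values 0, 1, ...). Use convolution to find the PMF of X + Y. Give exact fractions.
P(X+Y=k) = Σ_i P(X=i)·P(Y=k-i) — a convolution of [1/12, 1/3, 1/3, 1/4] and [3/19, 4/19, 3/19, 4/19, 5/19]. P(X+Y=0) = (1/12)×(3/19) = 1/76; P(X+Y=1) = (1/12)×(4/19) + (1/3)×(3/19) = 1/57 + 1/19 = 4/57; P(X+Y=2) = (1/12)×(3/19) + (1/3)×(4/19) + (1/3)×(3/19) = 1/76 + 4/57 + 1/19 = 31/228; P(X+Y=3) = (1/12)×(4/19) + (1/3)×(3/19) + (1/3)×(4/19) + (1/4)×(3/19) = 1/57 + 1/19 + 4/57 + 3/76 = 41/228; P(X+Y=4) = (1/12)×(5/19) + (1/3)×(4/19) + (1/3)×(3/19) + (1/4)×(4/19) = 5/228 + 4/57 + 1/19 + 1/19 = 15/76; P(X+Y=5) = (1/3)×(5/19) + (1/3)×(4/19) + (1/4)×(3/19) = 5/57 + 4/57 + 3/76 = 15/76; P(X+Y=6) = (1/3)×(5/19) + (1/4)×(4/19) = 5/57 + 1/19 = 8/57; P(X+Y=7) = (1/4)×(5/19) = 5/76. PMF: [1/76, 4/57, 31/228, 41/228, 15/76, 15/76, 8/57, 5/76] (sums to 1 ✓)

[1/76, 4/57, 31/228, 41/228, 15/76, 15/76, 8/57, 5/76]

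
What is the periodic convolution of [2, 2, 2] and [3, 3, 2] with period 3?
Use y[k] = Σ_j s[j]·t[(k-j) mod 3]. y[0] = 2×3 + 2×2 + 2×3 = 16; y[1] = 2×3 + 2×3 + 2×2 = 16; y[2] = 2×2 + 2×3 + 2×3 = 16. Result: [16, 16, 16]

[16, 16, 16]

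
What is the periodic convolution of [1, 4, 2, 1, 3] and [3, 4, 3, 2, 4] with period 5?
Use y[k] = Σ_j s[j]·t[(k-j) mod 5]. y[0] = 1×3 + 4×4 + 2×2 + 1×3 + 3×4 = 38; y[1] = 1×4 + 4×3 + 2×4 + 1×2 + 3×3 = 35; y[2] = 1×3 + 4×4 + 2×3 + 1×4 + 3×2 = 35; y[3] = 1×2 + 4×3 + 2×4 + 1×3 + 3×4 = 37; y[4] = 1×4 + 4×2 + 2×3 + 1×4 + 3×3 = 31. Result: [38, 35, 35, 37, 31]

[38, 35, 35, 37, 31]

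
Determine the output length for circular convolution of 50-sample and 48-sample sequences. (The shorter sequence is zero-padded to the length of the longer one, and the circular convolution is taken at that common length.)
Circular convolution (zero-padding the shorter input) has length max(m, n) = max(50, 48) = 50

50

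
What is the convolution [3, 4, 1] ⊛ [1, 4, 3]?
y[0] = 3×1 = 3; y[1] = 3×4 + 4×1 = 16; y[2] = 3×3 + 4×4 + 1×1 = 26; y[3] = 4×3 + 1×4 = 16; y[4] = 1×3 = 3

[3, 16, 26, 16, 3]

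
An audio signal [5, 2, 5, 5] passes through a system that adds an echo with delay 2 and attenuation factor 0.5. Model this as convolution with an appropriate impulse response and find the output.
Direct-path + delayed-attenuated-path model → impulse response h = [1, 0, 0.5] (1 at lag 0, 0.5 at lag 2). Output y[n] = x[n] + 0.5·x[n - 2] (with x[n] = 0 outside 0..3): y[0] = 5 + 0.5×0 = 5; y[1] = 2 + 0.5×0 = 2; y[2] = 5 + 0.5×5 = 7.5; y[3] = 5 + 0.5×2 = 6.0; y[4] = 0 + 0.5×5 = 2.5; y[5] = 0 + 0.5×5 = 2.5. So y = [5, 2, 7.5, 6.0, 2.5, 2.5]

[5, 2, 7.5, 6.0, 2.5, 2.5]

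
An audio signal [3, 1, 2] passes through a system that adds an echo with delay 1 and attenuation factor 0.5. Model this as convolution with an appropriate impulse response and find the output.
Direct-path + delayed-attenuated-path model → impulse response h = [1, 0.5] (1 at lag 0, 0.5 at lag 1). Output y[n] = x[n] + 0.5·x[n - 1] (with x[n] = 0 outside 0..2): y[0] = 3 + 0.5×0 = 3; y[1] = 1 + 0.5×3 = 2.5; y[2] = 2 + 0.5×1 = 2.5; y[3] = 0 + 0.5×2 = 1.0. So y = [3, 2.5, 2.5, 1.0]

[3, 2.5, 2.5, 1.0]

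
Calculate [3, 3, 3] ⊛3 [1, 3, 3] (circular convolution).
Use y[k] = Σ_j u[j]·v[(k-j) mod 3]. y[0] = 3×1 + 3×3 + 3×3 = 21; y[1] = 3×3 + 3×1 + 3×3 = 21; y[2] = 3×3 + 3×3 + 3×1 = 21. Result: [21, 21, 21]

[21, 21, 21]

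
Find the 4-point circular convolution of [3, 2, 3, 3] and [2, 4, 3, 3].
Use y[k] = Σ_j f[j]·g[(k-j) mod 4]. y[0] = 3×2 + 2×3 + 3×3 + 3×4 = 33; y[1] = 3×4 + 2×2 + 3×3 + 3×3 = 34; y[2] = 3×3 + 2×4 + 3×2 + 3×3 = 32; y[3] = 3×3 + 2×3 + 3×4 + 3×2 = 33. Result: [33, 34, 32, 33]

[33, 34, 32, 33]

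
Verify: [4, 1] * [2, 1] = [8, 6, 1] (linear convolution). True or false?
Recompute linear convolution of [4, 1] and [2, 1]: y[0] = 4×2 = 8; y[1] = 4×1 + 1×2 = 6; y[2] = 1×1 = 1 → [8, 6, 1]. Given [8, 6, 1] matches, so answer: Yes

Yes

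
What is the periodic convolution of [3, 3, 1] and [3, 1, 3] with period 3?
Use y[k] = Σ_j x[j]·h[(k-j) mod 3]. y[0] = 3×3 + 3×3 + 1×1 = 19; y[1] = 3×1 + 3×3 + 1×3 = 15; y[2] = 3×3 + 3×1 + 1×3 = 15. Result: [19, 15, 15]

[19, 15, 15]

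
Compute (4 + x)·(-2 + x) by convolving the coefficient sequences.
Ascending coefficients: a = [4, 1], b = [-2, 1]. c[0] = 4×-2 = -8; c[1] = 4×1 + 1×-2 = 2; c[2] = 1×1 = 1. Result coefficients: [-8, 2, 1] → -8 + 2x + x^2

-8 + 2x + x^2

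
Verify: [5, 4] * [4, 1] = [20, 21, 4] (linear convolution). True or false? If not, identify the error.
Recompute linear convolution of [5, 4] and [4, 1]: y[0] = 5×4 = 20; y[1] = 5×1 + 4×4 = 21; y[2] = 4×1 = 4 → [20, 21, 4]. Given [20, 21, 4] matches, so answer: Yes

Yes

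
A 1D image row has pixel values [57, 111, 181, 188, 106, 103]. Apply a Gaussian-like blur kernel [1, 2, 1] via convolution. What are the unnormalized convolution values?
Convolve image row [57, 111, 181, 188, 106, 103] with kernel [1, 2, 1]: y[0] = 57×1 = 57; y[1] = 57×2 + 111×1 = 225; y[2] = 57×1 + 111×2 + 181×1 = 460; y[3] = 111×1 + 181×2 + 188×1 = 661; y[4] = 181×1 + 188×2 + 106×1 = 663; y[5] = 188×1 + 106×2 + 103×1 = 503; y[6] = 106×1 + 103×2 = 312; y[7] = 103×1 = 103 → [57, 225, 460, 661, 663, 503, 312, 103]. Normalization factor = sum(kernel) = 4.

[57, 225, 460, 661, 663, 503, 312, 103]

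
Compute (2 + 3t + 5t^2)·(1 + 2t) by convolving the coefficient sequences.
Ascending coefficients: a = [2, 3, 5], b = [1, 2]. c[0] = 2×1 = 2; c[1] = 2×2 + 3×1 = 7; c[2] = 3×2 + 5×1 = 11; c[3] = 5×2 = 10. Result coefficients: [2, 7, 11, 10] → 2 + 7t + 11t^2 + 10t^3

2 + 7t + 11t^2 + 10t^3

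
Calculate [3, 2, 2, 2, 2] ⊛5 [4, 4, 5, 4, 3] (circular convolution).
Use y[k] = Σ_j s[j]·t[(k-j) mod 5]. y[0] = 3×4 + 2×3 + 2×4 + 2×5 + 2×4 = 44; y[1] = 3×4 + 2×4 + 2×3 + 2×4 + 2×5 = 44; y[2] = 3×5 + 2×4 + 2×4 + 2×3 + 2×4 = 45; y[3] = 3×4 + 2×5 + 2×4 + 2×4 + 2×3 = 44; y[4] = 3×3 + 2×4 + 2×5 + 2×4 + 2×4 = 43. Result: [44, 44, 45, 44, 43]

[44, 44, 45, 44, 43]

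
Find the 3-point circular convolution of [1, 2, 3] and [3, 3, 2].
Use y[k] = Σ_j u[j]·v[(k-j) mod 3]. y[0] = 1×3 + 2×2 + 3×3 = 16; y[1] = 1×3 + 2×3 + 3×2 = 15; y[2] = 1×2 + 2×3 + 3×3 = 17. Result: [16, 15, 17]

[16, 15, 17]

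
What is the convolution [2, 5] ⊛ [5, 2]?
y[0] = 2×5 = 10; y[1] = 2×2 + 5×5 = 29; y[2] = 5×2 = 10

[10, 29, 10]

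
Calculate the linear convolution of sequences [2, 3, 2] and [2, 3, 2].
y[0] = 2×2 = 4; y[1] = 2×3 + 3×2 = 12; y[2] = 2×2 + 3×3 + 2×2 = 17; y[3] = 3×2 + 2×3 = 12; y[4] = 2×2 = 4

[4, 12, 17, 12, 4]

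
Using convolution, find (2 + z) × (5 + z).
Ascending coefficients: a = [2, 1], b = [5, 1]. c[0] = 2×5 = 10; c[1] = 2×1 + 1×5 = 7; c[2] = 1×1 = 1. Result coefficients: [10, 7, 1] → 10 + 7z + z^2

10 + 7z + z^2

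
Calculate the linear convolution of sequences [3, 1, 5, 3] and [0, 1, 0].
y[0] = 3×0 = 0; y[1] = 3×1 + 1×0 = 3; y[2] = 3×0 + 1×1 + 5×0 = 1; y[3] = 1×0 + 5×1 + 3×0 = 5; y[4] = 5×0 + 3×1 = 3; y[5] = 3×0 = 0

[0, 3, 1, 5, 3, 0]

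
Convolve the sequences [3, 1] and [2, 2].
y[0] = 3×2 = 6; y[1] = 3×2 + 1×2 = 8; y[2] = 1×2 = 2

[6, 8, 2]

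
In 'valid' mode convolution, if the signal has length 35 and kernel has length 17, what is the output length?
'Valid' mode counts only positions where the kernel fully overlaps the signal: m - n + 1 = 35 - 17 + 1 = 19

19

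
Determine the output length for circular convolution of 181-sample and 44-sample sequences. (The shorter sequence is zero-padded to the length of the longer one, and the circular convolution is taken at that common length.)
Circular convolution (zero-padding the shorter input) has length max(m, n) = max(181, 44) = 181

181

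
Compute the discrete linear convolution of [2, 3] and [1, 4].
y[0] = 2×1 = 2; y[1] = 2×4 + 3×1 = 11; y[2] = 3×4 = 12

[2, 11, 12]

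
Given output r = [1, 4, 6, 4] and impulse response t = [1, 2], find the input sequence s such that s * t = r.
Deconvolve r=[1, 4, 6, 4] by t=[1, 2]. Since t[0]=1, solve forward: s[0] = r[0] / 1 = 1; s[1] = (r[1] - 1×2) / 1 = 2; s[2] = (r[2] - 2×2) / 1 = 2. So s = [1, 2, 2]. Check by forward convolution: r[0] = 1×1 = 1; r[1] = 1×2 + 2×1 = 4; r[2] = 2×2 + 2×1 = 6; r[3] = 2×2 = 4

[1, 2, 2]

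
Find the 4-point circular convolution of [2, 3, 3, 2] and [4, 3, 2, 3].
Use y[k] = Σ_j u[j]·v[(k-j) mod 4]. y[0] = 2×4 + 3×3 + 3×2 + 2×3 = 29; y[1] = 2×3 + 3×4 + 3×3 + 2×2 = 31; y[2] = 2×2 + 3×3 + 3×4 + 2×3 = 31; y[3] = 2×3 + 3×2 + 3×3 + 2×4 = 29. Result: [29, 31, 31, 29]

[29, 31, 31, 29]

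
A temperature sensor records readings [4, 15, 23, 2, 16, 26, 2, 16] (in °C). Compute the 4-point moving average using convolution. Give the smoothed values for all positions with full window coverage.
4-point moving average kernel = [1, 1, 1, 1]. Apply in 'valid' mode (full window coverage): avg[0] = (4 + 15 + 23 + 2) / 4 = 11.0; avg[1] = (15 + 23 + 2 + 16) / 4 = 14.0; avg[2] = (23 + 2 + 16 + 26) / 4 = 16.75; avg[3] = (2 + 16 + 26 + 2) / 4 = 11.5; avg[4] = (16 + 26 + 2 + 16) / 4 = 15.0. Smoothed values: [11.0, 14.0, 16.75, 11.5, 15.0]

[11.0, 14.0, 16.75, 11.5, 15.0]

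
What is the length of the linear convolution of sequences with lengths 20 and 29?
Linear/full convolution length: m + n - 1 = 20 + 29 - 1 = 48

48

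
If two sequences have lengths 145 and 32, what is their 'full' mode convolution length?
Linear/full convolution length: m + n - 1 = 145 + 32 - 1 = 176

176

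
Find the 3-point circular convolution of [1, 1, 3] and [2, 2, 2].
Use y[k] = Σ_j x[j]·h[(k-j) mod 3]. y[0] = 1×2 + 1×2 + 3×2 = 10; y[1] = 1×2 + 1×2 + 3×2 = 10; y[2] = 1×2 + 1×2 + 3×2 = 10. Result: [10, 10, 10]

[10, 10, 10]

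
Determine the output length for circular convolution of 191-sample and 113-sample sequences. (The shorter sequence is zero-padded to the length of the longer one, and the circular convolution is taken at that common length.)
Circular convolution (zero-padding the shorter input) has length max(m, n) = max(191, 113) = 191

191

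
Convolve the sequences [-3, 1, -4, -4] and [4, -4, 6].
y[0] = -3×4 = -12; y[1] = -3×-4 + 1×4 = 16; y[2] = -3×6 + 1×-4 + -4×4 = -38; y[3] = 1×6 + -4×-4 + -4×4 = 6; y[4] = -4×6 + -4×-4 = -8; y[5] = -4×6 = -24

[-12, 16, -38, 6, -8, -24]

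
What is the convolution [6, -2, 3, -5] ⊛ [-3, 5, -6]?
y[0] = 6×-3 = -18; y[1] = 6×5 + -2×-3 = 36; y[2] = 6×-6 + -2×5 + 3×-3 = -55; y[3] = -2×-6 + 3×5 + -5×-3 = 42; y[4] = 3×-6 + -5×5 = -43; y[5] = -5×-6 = 30

[-18, 36, -55, 42, -43, 30]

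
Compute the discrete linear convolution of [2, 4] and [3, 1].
y[0] = 2×3 = 6; y[1] = 2×1 + 4×3 = 14; y[2] = 4×1 = 4

[6, 14, 4]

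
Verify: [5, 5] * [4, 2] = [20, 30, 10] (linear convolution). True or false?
Recompute linear convolution of [5, 5] and [4, 2]: y[0] = 5×4 = 20; y[1] = 5×2 + 5×4 = 30; y[2] = 5×2 = 10 → [20, 30, 10]. Given [20, 30, 10] matches, so answer: Yes

Yes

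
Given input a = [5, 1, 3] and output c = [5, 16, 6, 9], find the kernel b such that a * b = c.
Output length 4 = len(a) + len(b) - 1 ⇒ len(b) = 2. Solve b forward using b[k] = (c[k] - Σ_{i≥1} a[i]·b[k-i]) / a[0]: b[0] = c[0] / a[0] = 5 / 5 = 1; b[1] = (c[1] - 1×1) / a[0] = (16 - 1×1) / 5 = 3. So b = [1, 3]. Forward-check [5, 1, 3] * [1, 3]: c[0] = 5×1 = 5; c[1] = 5×3 + 1×1 = 16; c[2] = 1×3 + 3×1 = 6; c[3] = 3×3 = 9 → [5, 16, 6, 9] ✓

[1, 3]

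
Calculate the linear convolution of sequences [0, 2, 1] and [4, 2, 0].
y[0] = 0×4 = 0; y[1] = 0×2 + 2×4 = 8; y[2] = 0×0 + 2×2 + 1×4 = 8; y[3] = 2×0 + 1×2 = 2; y[4] = 1×0 = 0

[0, 8, 8, 2, 0]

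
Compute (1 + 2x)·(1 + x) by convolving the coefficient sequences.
Ascending coefficients: a = [1, 2], b = [1, 1]. c[0] = 1×1 = 1; c[1] = 1×1 + 2×1 = 3; c[2] = 2×1 = 2. Result coefficients: [1, 3, 2] → 1 + 3x + 2x^2

1 + 3x + 2x^2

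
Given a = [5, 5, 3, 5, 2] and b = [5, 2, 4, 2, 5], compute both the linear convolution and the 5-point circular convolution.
Linear: y_lin[0] = 5×5 = 25; y_lin[1] = 5×2 + 5×5 = 35; y_lin[2] = 5×4 + 5×2 + 3×5 = 45; y_lin[3] = 5×2 + 5×4 + 3×2 + 5×5 = 61; y_lin[4] = 5×5 + 5×2 + 3×4 + 5×2 + 2×5 = 67; y_lin[5] = 5×5 + 3×2 + 5×4 + 2×2 = 55; y_lin[6] = 3×5 + 5×2 + 2×4 = 33; y_lin[7] = 5×5 + 2×2 = 29; y_lin[8] = 2×5 = 10 → [25, 35, 45, 61, 67, 55, 33, 29, 10]. Circular (length 5): y[0] = 5×5 + 5×5 + 3×2 + 5×4 + 2×2 = 80; y[1] = 5×2 + 5×5 + 3×5 + 5×2 + 2×4 = 68; y[2] = 5×4 + 5×2 + 3×5 + 5×5 + 2×2 = 74; y[3] = 5×2 + 5×4 + 3×2 + 5×5 + 2×5 = 71; y[4] = 5×5 + 5×2 + 3×4 + 5×2 + 2×5 = 67 → [80, 68, 74, 71, 67]

Linear: [25, 35, 45, 61, 67, 55, 33, 29, 10], Circular: [80, 68, 74, 71, 67]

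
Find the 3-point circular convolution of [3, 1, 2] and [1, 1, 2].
Use y[k] = Σ_j s[j]·t[(k-j) mod 3]. y[0] = 3×1 + 1×2 + 2×1 = 7; y[1] = 3×1 + 1×1 + 2×2 = 8; y[2] = 3×2 + 1×1 + 2×1 = 9. Result: [7, 8, 9]

[7, 8, 9]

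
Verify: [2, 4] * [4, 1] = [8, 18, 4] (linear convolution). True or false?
Recompute linear convolution of [2, 4] and [4, 1]: y[0] = 2×4 = 8; y[1] = 2×1 + 4×4 = 18; y[2] = 4×1 = 4 → [8, 18, 4]. Given [8, 18, 4] matches, so answer: Yes

Yes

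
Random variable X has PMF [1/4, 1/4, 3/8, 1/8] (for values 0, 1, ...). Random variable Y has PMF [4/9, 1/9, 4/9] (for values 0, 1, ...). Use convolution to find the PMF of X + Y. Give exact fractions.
P(X+Y=k) = Σ_i P(X=i)·P(Y=k-i) — a convolution of [1/4, 1/4, 3/8, 1/8] and [4/9, 1/9, 4/9]. P(X+Y=0) = (1/4)×(4/9) = 1/9; P(X+Y=1) = (1/4)×(1/9) + (1/4)×(4/9) = 1/36 + 1/9 = 5/36; P(X+Y=2) = (1/4)×(4/9) + (1/4)×(1/9) + (3/8)×(4/9) = 1/9 + 1/36 + 1/6 = 11/36; P(X+Y=3) = (1/4)×(4/9) + (3/8)×(1/9) + (1/8)×(4/9) = 1/9 + 1/24 + 1/18 = 5/24; P(X+Y=4) = (3/8)×(4/9) + (1/8)×(1/9) = 1/6 + 1/72 = 13/72; P(X+Y=5) = (1/8)×(4/9) = 1/18. PMF: [1/9, 5/36, 11/36, 5/24, 13/72, 1/18] (sums to 1 ✓)

[1/9, 5/36, 11/36, 5/24, 13/72, 1/18]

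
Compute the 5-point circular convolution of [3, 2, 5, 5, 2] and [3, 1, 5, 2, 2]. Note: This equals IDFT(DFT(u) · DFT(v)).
Either evaluate y[k] = Σ_j u[j]·v[(k-j) mod 5] directly, or use IDFT(DFT(u) · DFT(v)). y[0] = 3×3 + 2×2 + 5×2 + 5×5 + 2×1 = 50; y[1] = 3×1 + 2×3 + 5×2 + 5×2 + 2×5 = 39; y[2] = 3×5 + 2×1 + 5×3 + 5×2 + 2×2 = 46; y[3] = 3×2 + 2×5 + 5×1 + 5×3 + 2×2 = 40; y[4] = 3×2 + 2×2 + 5×5 + 5×1 + 2×3 = 46. Result: [50, 39, 46, 40, 46]

[50, 39, 46, 40, 46]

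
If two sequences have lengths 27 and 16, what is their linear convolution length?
Linear/full convolution length: m + n - 1 = 27 + 16 - 1 = 42

42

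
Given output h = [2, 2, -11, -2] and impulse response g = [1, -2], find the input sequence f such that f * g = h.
Deconvolve h=[2, 2, -11, -2] by g=[1, -2]. Since g[0]=1, solve forward: f[0] = h[0] / 1 = 2; f[1] = (h[1] - 2×-2) / 1 = 6; f[2] = (h[2] - 6×-2) / 1 = 1. So f = [2, 6, 1]. Check by forward convolution: h[0] = 2×1 = 2; h[1] = 2×-2 + 6×1 = 2; h[2] = 6×-2 + 1×1 = -11; h[3] = 1×-2 = -2

[2, 6, 1]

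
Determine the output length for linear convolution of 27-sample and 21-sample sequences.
Linear/full convolution length: m + n - 1 = 27 + 21 - 1 = 47

47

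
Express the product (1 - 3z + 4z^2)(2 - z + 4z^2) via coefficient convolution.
Ascending coefficients: a = [1, -3, 4], b = [2, -1, 4]. c[0] = 1×2 = 2; c[1] = 1×-1 + -3×2 = -7; c[2] = 1×4 + -3×-1 + 4×2 = 15; c[3] = -3×4 + 4×-1 = -16; c[4] = 4×4 = 16. Result coefficients: [2, -7, 15, -16, 16] → 2 - 7z + 15z^2 - 16z^3 + 16z^4

2 - 7z + 15z^2 - 16z^3 + 16z^4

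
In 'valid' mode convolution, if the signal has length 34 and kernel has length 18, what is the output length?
'Valid' mode counts only positions where the kernel fully overlaps the signal: m - n + 1 = 34 - 18 + 1 = 17

17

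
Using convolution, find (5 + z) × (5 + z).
Ascending coefficients: a = [5, 1], b = [5, 1]. c[0] = 5×5 = 25; c[1] = 5×1 + 1×5 = 10; c[2] = 1×1 = 1. Result coefficients: [25, 10, 1] → 25 + 10z + z^2

25 + 10z + z^2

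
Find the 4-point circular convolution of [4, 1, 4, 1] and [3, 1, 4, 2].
Use y[k] = Σ_j s[j]·t[(k-j) mod 4]. y[0] = 4×3 + 1×2 + 4×4 + 1×1 = 31; y[1] = 4×1 + 1×3 + 4×2 + 1×4 = 19; y[2] = 4×4 + 1×1 + 4×3 + 1×2 = 31; y[3] = 4×2 + 1×4 + 4×1 + 1×3 = 19. Result: [31, 19, 31, 19]

[31, 19, 31, 19]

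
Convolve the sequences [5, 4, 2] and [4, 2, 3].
y[0] = 5×4 = 20; y[1] = 5×2 + 4×4 = 26; y[2] = 5×3 + 4×2 + 2×4 = 31; y[3] = 4×3 + 2×2 = 16; y[4] = 2×3 = 6

[20, 26, 31, 16, 6]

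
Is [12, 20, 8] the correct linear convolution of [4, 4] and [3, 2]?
Recompute linear convolution of [4, 4] and [3, 2]: y[0] = 4×3 = 12; y[1] = 4×2 + 4×3 = 20; y[2] = 4×2 = 8 → [12, 20, 8]. Given [12, 20, 8] matches, so answer: Yes

Yes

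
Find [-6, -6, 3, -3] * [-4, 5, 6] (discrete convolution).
y[0] = -6×-4 = 24; y[1] = -6×5 + -6×-4 = -6; y[2] = -6×6 + -6×5 + 3×-4 = -78; y[3] = -6×6 + 3×5 + -3×-4 = -9; y[4] = 3×6 + -3×5 = 3; y[5] = -3×6 = -18

[24, -6, -78, -9, 3, -18]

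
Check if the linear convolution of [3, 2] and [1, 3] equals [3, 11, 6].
Recompute linear convolution of [3, 2] and [1, 3]: y[0] = 3×1 = 3; y[1] = 3×3 + 2×1 = 11; y[2] = 2×3 = 6 → [3, 11, 6]. Given [3, 11, 6] matches, so answer: Yes

Yes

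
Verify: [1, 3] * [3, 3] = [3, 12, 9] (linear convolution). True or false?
Recompute linear convolution of [1, 3] and [3, 3]: y[0] = 1×3 = 3; y[1] = 1×3 + 3×3 = 12; y[2] = 3×3 = 9 → [3, 12, 9]. Given [3, 12, 9] matches, so answer: Yes

Yes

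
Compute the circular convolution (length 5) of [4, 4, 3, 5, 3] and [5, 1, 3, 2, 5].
Use y[k] = Σ_j u[j]·v[(k-j) mod 5]. y[0] = 4×5 + 4×5 + 3×2 + 5×3 + 3×1 = 64; y[1] = 4×1 + 4×5 + 3×5 + 5×2 + 3×3 = 58; y[2] = 4×3 + 4×1 + 3×5 + 5×5 + 3×2 = 62; y[3] = 4×2 + 4×3 + 3×1 + 5×5 + 3×5 = 63; y[4] = 4×5 + 4×2 + 3×3 + 5×1 + 3×5 = 57. Result: [64, 58, 62, 63, 57]

[64, 58, 62, 63, 57]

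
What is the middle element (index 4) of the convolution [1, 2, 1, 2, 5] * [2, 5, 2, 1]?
Use y[k] = Σ_i a[i]·b[k-i] at k=4. y[4] = 2×1 + 1×2 + 2×5 + 5×2 = 24

24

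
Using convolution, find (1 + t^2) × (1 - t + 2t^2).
Ascending coefficients: a = [1, 0, 1], b = [1, -1, 2]. c[0] = 1×1 = 1; c[1] = 1×-1 + 0×1 = -1; c[2] = 1×2 + 0×-1 + 1×1 = 3; c[3] = 0×2 + 1×-1 = -1; c[4] = 1×2 = 2. Result coefficients: [1, -1, 3, -1, 2] → 1 - t + 3t^2 - t^3 + 2t^4

1 - t + 3t^2 - t^3 + 2t^4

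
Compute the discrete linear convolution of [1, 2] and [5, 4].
y[0] = 1×5 = 5; y[1] = 1×4 + 2×5 = 14; y[2] = 2×4 = 8

[5, 14, 8]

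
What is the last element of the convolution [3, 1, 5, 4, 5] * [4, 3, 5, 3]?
Use y[k] = Σ_i a[i]·b[k-i] at k=7. y[7] = 5×3 = 15

15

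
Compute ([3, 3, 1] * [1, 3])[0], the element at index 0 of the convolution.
Use y[k] = Σ_i a[i]·b[k-i] at k=0. y[0] = 3×1 = 3

3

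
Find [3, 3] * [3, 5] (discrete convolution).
y[0] = 3×3 = 9; y[1] = 3×5 + 3×3 = 24; y[2] = 3×5 = 15

[9, 24, 15]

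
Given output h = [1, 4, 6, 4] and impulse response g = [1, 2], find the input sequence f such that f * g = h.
Deconvolve h=[1, 4, 6, 4] by g=[1, 2]. Since g[0]=1, solve forward: f[0] = h[0] / 1 = 1; f[1] = (h[1] - 1×2) / 1 = 2; f[2] = (h[2] - 2×2) / 1 = 2. So f = [1, 2, 2]. Check by forward convolution: h[0] = 1×1 = 1; h[1] = 1×2 + 2×1 = 4; h[2] = 2×2 + 2×1 = 6; h[3] = 2×2 = 4

[1, 2, 2]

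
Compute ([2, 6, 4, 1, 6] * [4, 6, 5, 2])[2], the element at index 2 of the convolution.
Use y[k] = Σ_i a[i]·b[k-i] at k=2. y[2] = 2×5 + 6×6 + 4×4 = 62

62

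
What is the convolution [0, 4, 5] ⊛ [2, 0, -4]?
y[0] = 0×2 = 0; y[1] = 0×0 + 4×2 = 8; y[2] = 0×-4 + 4×0 + 5×2 = 10; y[3] = 4×-4 + 5×0 = -16; y[4] = 5×-4 = -20

[0, 8, 10, -16, -20]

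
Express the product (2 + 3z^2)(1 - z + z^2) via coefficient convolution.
Ascending coefficients: a = [2, 0, 3], b = [1, -1, 1]. c[0] = 2×1 = 2; c[1] = 2×-1 + 0×1 = -2; c[2] = 2×1 + 0×-1 + 3×1 = 5; c[3] = 0×1 + 3×-1 = -3; c[4] = 3×1 = 3. Result coefficients: [2, -2, 5, -3, 3] → 2 - 2z + 5z^2 - 3z^3 + 3z^4

2 - 2z + 5z^2 - 3z^3 + 3z^4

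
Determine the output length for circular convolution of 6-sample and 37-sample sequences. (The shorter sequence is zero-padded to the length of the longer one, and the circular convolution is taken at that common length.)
Circular convolution (zero-padding the shorter input) has length max(m, n) = max(6, 37) = 37

37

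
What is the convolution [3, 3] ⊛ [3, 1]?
y[0] = 3×3 = 9; y[1] = 3×1 + 3×3 = 12; y[2] = 3×1 = 3

[9, 12, 3]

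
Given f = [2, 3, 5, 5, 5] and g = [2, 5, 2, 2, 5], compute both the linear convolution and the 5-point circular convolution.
Linear: y_lin[0] = 2×2 = 4; y_lin[1] = 2×5 + 3×2 = 16; y_lin[2] = 2×2 + 3×5 + 5×2 = 29; y_lin[3] = 2×2 + 3×2 + 5×5 + 5×2 = 45; y_lin[4] = 2×5 + 3×2 + 5×2 + 5×5 + 5×2 = 61; y_lin[5] = 3×5 + 5×2 + 5×2 + 5×5 = 60; y_lin[6] = 5×5 + 5×2 + 5×2 = 45; y_lin[7] = 5×5 + 5×2 = 35; y_lin[8] = 5×5 = 25 → [4, 16, 29, 45, 61, 60, 45, 35, 25]. Circular (length 5): y[0] = 2×2 + 3×5 + 5×2 + 5×2 + 5×5 = 64; y[1] = 2×5 + 3×2 + 5×5 + 5×2 + 5×2 = 61; y[2] = 2×2 + 3×5 + 5×2 + 5×5 + 5×2 = 64; y[3] = 2×2 + 3×2 + 5×5 + 5×2 + 5×5 = 70; y[4] = 2×5 + 3×2 + 5×2 + 5×5 + 5×2 = 61 → [64, 61, 64, 70, 61]

Linear: [4, 16, 29, 45, 61, 60, 45, 35, 25], Circular: [64, 61, 64, 70, 61]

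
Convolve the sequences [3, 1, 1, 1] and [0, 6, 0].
y[0] = 3×0 = 0; y[1] = 3×6 + 1×0 = 18; y[2] = 3×0 + 1×6 + 1×0 = 6; y[3] = 1×0 + 1×6 + 1×0 = 6; y[4] = 1×0 + 1×6 = 6; y[5] = 1×0 = 0

[0, 18, 6, 6, 6, 0]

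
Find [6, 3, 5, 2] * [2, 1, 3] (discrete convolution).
y[0] = 6×2 = 12; y[1] = 6×1 + 3×2 = 12; y[2] = 6×3 + 3×1 + 5×2 = 31; y[3] = 3×3 + 5×1 + 2×2 = 18; y[4] = 5×3 + 2×1 = 17; y[5] = 2×3 = 6

[12, 12, 31, 18, 17, 6]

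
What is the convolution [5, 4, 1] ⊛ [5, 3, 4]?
y[0] = 5×5 = 25; y[1] = 5×3 + 4×5 = 35; y[2] = 5×4 + 4×3 + 1×5 = 37; y[3] = 4×4 + 1×3 = 19; y[4] = 1×4 = 4

[25, 35, 37, 19, 4]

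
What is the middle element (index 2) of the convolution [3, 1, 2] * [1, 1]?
Use y[k] = Σ_i a[i]·b[k-i] at k=2. y[2] = 1×1 + 2×1 = 3

3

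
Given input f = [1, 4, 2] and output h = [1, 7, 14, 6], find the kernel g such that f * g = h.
Output length 4 = len(f) + len(g) - 1 ⇒ len(g) = 2. Solve g forward using g[k] = (h[k] - Σ_{i≥1} f[i]·g[k-i]) / f[0]: g[0] = h[0] / f[0] = 1 / 1 = 1; g[1] = (h[1] - 4×1) / f[0] = (7 - 4×1) / 1 = 3. So g = [1, 3]. Forward-check [1, 4, 2] * [1, 3]: h[0] = 1×1 = 1; h[1] = 1×3 + 4×1 = 7; h[2] = 4×3 + 2×1 = 14; h[3] = 2×3 = 6 → [1, 7, 14, 6] ✓

[1, 3]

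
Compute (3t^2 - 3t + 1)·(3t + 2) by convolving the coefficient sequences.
Ascending coefficients: a = [1, -3, 3], b = [2, 3]. c[0] = 1×2 = 2; c[1] = 1×3 + -3×2 = -3; c[2] = -3×3 + 3×2 = -3; c[3] = 3×3 = 9. Result coefficients: [2, -3, -3, 9] → 9t^3 - 3t^2 - 3t + 2

9t^3 - 3t^2 - 3t + 2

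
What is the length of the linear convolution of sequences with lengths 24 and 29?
Linear/full convolution length: m + n - 1 = 24 + 29 - 1 = 52

52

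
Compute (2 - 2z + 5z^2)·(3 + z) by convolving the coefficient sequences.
Ascending coefficients: a = [2, -2, 5], b = [3, 1]. c[0] = 2×3 = 6; c[1] = 2×1 + -2×3 = -4; c[2] = -2×1 + 5×3 = 13; c[3] = 5×1 = 5. Result coefficients: [6, -4, 13, 5] → 6 - 4z + 13z^2 + 5z^3

6 - 4z + 13z^2 + 5z^3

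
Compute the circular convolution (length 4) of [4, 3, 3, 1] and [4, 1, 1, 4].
Use y[k] = Σ_j s[j]·t[(k-j) mod 4]. y[0] = 4×4 + 3×4 + 3×1 + 1×1 = 32; y[1] = 4×1 + 3×4 + 3×4 + 1×1 = 29; y[2] = 4×1 + 3×1 + 3×4 + 1×4 = 23; y[3] = 4×4 + 3×1 + 3×1 + 1×4 = 26. Result: [32, 29, 23, 26]

[32, 29, 23, 26]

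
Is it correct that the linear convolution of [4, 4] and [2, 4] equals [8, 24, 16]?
Recompute linear convolution of [4, 4] and [2, 4]: y[0] = 4×2 = 8; y[1] = 4×4 + 4×2 = 24; y[2] = 4×4 = 16 → [8, 24, 16]. Given [8, 24, 16] matches, so answer: Yes

Yes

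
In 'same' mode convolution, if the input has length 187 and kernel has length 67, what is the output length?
'Same' mode returns an output with the same length as the input: 187

187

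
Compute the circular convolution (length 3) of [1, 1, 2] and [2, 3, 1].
Use y[k] = Σ_j x[j]·h[(k-j) mod 3]. y[0] = 1×2 + 1×1 + 2×3 = 9; y[1] = 1×3 + 1×2 + 2×1 = 7; y[2] = 1×1 + 1×3 + 2×2 = 8. Result: [9, 7, 8]

[9, 7, 8]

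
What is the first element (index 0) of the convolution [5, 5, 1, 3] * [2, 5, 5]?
Use y[k] = Σ_i a[i]·b[k-i] at k=0. y[0] = 5×2 = 10

10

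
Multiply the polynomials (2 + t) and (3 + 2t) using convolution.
Ascending coefficients: a = [2, 1], b = [3, 2]. c[0] = 2×3 = 6; c[1] = 2×2 + 1×3 = 7; c[2] = 1×2 = 2. Result coefficients: [6, 7, 2] → 6 + 7t + 2t^2

6 + 7t + 2t^2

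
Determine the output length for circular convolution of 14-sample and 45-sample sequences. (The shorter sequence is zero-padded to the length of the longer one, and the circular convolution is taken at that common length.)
Circular convolution (zero-padding the shorter input) has length max(m, n) = max(14, 45) = 45

45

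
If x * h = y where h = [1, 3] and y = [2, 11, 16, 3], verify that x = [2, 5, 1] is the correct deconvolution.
Forward-compute [2, 5, 1] * [1, 3]: y[0] = 2×1 = 2; y[1] = 2×3 + 5×1 = 11; y[2] = 5×3 + 1×1 = 16; y[3] = 1×3 = 3 → [2, 11, 16, 3]. Matches given y = [2, 11, 16, 3], so verified.

Verified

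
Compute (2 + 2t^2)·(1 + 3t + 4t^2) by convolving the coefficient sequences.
Ascending coefficients: a = [2, 0, 2], b = [1, 3, 4]. c[0] = 2×1 = 2; c[1] = 2×3 + 0×1 = 6; c[2] = 2×4 + 0×3 + 2×1 = 10; c[3] = 0×4 + 2×3 = 6; c[4] = 2×4 = 8. Result coefficients: [2, 6, 10, 6, 8] → 2 + 6t + 10t^2 + 6t^3 + 8t^4

2 + 6t + 10t^2 + 6t^3 + 8t^4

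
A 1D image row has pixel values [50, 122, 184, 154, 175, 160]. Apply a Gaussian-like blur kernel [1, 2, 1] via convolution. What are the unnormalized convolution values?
Convolve image row [50, 122, 184, 154, 175, 160] with kernel [1, 2, 1]: y[0] = 50×1 = 50; y[1] = 50×2 + 122×1 = 222; y[2] = 50×1 + 122×2 + 184×1 = 478; y[3] = 122×1 + 184×2 + 154×1 = 644; y[4] = 184×1 + 154×2 + 175×1 = 667; y[5] = 154×1 + 175×2 + 160×1 = 664; y[6] = 175×1 + 160×2 = 495; y[7] = 160×1 = 160 → [50, 222, 478, 644, 667, 664, 495, 160]. Normalization factor = sum(kernel) = 4.

[50, 222, 478, 644, 667, 664, 495, 160]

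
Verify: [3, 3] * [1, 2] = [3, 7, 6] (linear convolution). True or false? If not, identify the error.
Recompute linear convolution of [3, 3] and [1, 2]: y[0] = 3×1 = 3; y[1] = 3×2 + 3×1 = 9; y[2] = 3×2 = 6 → [3, 9, 6]. Compare to given [3, 7, 6]: they differ at index 1: given 7, correct 9, so answer: No

No. Error at index 1: given 7, correct 9.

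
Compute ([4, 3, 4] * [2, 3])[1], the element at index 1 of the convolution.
Use y[k] = Σ_i a[i]·b[k-i] at k=1. y[1] = 4×3 + 3×2 = 18

18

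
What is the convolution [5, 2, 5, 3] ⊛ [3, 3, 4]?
y[0] = 5×3 = 15; y[1] = 5×3 + 2×3 = 21; y[2] = 5×4 + 2×3 + 5×3 = 41; y[3] = 2×4 + 5×3 + 3×3 = 32; y[4] = 5×4 + 3×3 = 29; y[5] = 3×4 = 12

[15, 21, 41, 32, 29, 12]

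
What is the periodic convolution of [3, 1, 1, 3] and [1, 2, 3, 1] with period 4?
Use y[k] = Σ_j a[j]·b[(k-j) mod 4]. y[0] = 3×1 + 1×1 + 1×3 + 3×2 = 13; y[1] = 3×2 + 1×1 + 1×1 + 3×3 = 17; y[2] = 3×3 + 1×2 + 1×1 + 3×1 = 15; y[3] = 3×1 + 1×3 + 1×2 + 3×1 = 11. Result: [13, 17, 15, 11]

[13, 17, 15, 11]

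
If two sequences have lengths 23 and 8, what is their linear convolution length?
Linear/full convolution length: m + n - 1 = 23 + 8 - 1 = 30

30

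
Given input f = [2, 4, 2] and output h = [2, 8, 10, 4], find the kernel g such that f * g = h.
Output length 4 = len(f) + len(g) - 1 ⇒ len(g) = 2. Solve g forward using g[k] = (h[k] - Σ_{i≥1} f[i]·g[k-i]) / f[0]: g[0] = h[0] / f[0] = 2 / 2 = 1; g[1] = (h[1] - 4×1) / f[0] = (8 - 4×1) / 2 = 2. So g = [1, 2]. Forward-check [2, 4, 2] * [1, 2]: h[0] = 2×1 = 2; h[1] = 2×2 + 4×1 = 8; h[2] = 4×2 + 2×1 = 10; h[3] = 2×2 = 4 → [2, 8, 10, 4] ✓

[1, 2]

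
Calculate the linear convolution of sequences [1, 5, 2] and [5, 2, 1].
y[0] = 1×5 = 5; y[1] = 1×2 + 5×5 = 27; y[2] = 1×1 + 5×2 + 2×5 = 21; y[3] = 5×1 + 2×2 = 9; y[4] = 2×1 = 2

[5, 27, 21, 9, 2]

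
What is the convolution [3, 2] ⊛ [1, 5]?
y[0] = 3×1 = 3; y[1] = 3×5 + 2×1 = 17; y[2] = 2×5 = 10

[3, 17, 10]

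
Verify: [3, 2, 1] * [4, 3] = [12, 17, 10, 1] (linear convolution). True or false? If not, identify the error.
Recompute linear convolution of [3, 2, 1] and [4, 3]: y[0] = 3×4 = 12; y[1] = 3×3 + 2×4 = 17; y[2] = 2×3 + 1×4 = 10; y[3] = 1×3 = 3 → [12, 17, 10, 3]. Compare to given [12, 17, 10, 1]: they differ at index 3: given 1, correct 3, so answer: No

No. Error at index 3: given 1, correct 3.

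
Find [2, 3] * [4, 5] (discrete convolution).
y[0] = 2×4 = 8; y[1] = 2×5 + 3×4 = 22; y[2] = 3×5 = 15

[8, 22, 15]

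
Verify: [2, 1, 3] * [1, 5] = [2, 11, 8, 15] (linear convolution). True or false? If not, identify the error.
Recompute linear convolution of [2, 1, 3] and [1, 5]: y[0] = 2×1 = 2; y[1] = 2×5 + 1×1 = 11; y[2] = 1×5 + 3×1 = 8; y[3] = 3×5 = 15 → [2, 11, 8, 15]. Given [2, 11, 8, 15] matches, so answer: Yes

Yes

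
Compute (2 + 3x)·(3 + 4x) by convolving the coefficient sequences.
Ascending coefficients: a = [2, 3], b = [3, 4]. c[0] = 2×3 = 6; c[1] = 2×4 + 3×3 = 17; c[2] = 3×4 = 12. Result coefficients: [6, 17, 12] → 6 + 17x + 12x^2

6 + 17x + 12x^2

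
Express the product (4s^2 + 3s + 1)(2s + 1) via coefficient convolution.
Ascending coefficients: a = [1, 3, 4], b = [1, 2]. c[0] = 1×1 = 1; c[1] = 1×2 + 3×1 = 5; c[2] = 3×2 + 4×1 = 10; c[3] = 4×2 = 8. Result coefficients: [1, 5, 10, 8] → 8s^3 + 10s^2 + 5s + 1

8s^3 + 10s^2 + 5s + 1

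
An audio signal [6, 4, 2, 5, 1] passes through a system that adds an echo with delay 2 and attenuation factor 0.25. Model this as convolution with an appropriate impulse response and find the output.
Direct-path + delayed-attenuated-path model → impulse response h = [1, 0, 0.25] (1 at lag 0, 0.25 at lag 2). Output y[n] = x[n] + 0.25·x[n - 2] (with x[n] = 0 outside 0..4): y[0] = 6 + 0.25×0 = 6; y[1] = 4 + 0.25×0 = 4; y[2] = 2 + 0.25×6 = 3.5; y[3] = 5 + 0.25×4 = 6.0; y[4] = 1 + 0.25×2 = 1.5; y[5] = 0 + 0.25×5 = 1.25; y[6] = 0 + 0.25×1 = 0.25. So y = [6, 4, 3.5, 6.0, 1.5, 1.25, 0.25]

[6, 4, 3.5, 6.0, 1.5, 1.25, 0.25]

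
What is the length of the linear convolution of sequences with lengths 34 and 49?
Linear/full convolution length: m + n - 1 = 34 + 49 - 1 = 82

82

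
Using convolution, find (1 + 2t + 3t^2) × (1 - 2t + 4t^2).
Ascending coefficients: a = [1, 2, 3], b = [1, -2, 4]. c[0] = 1×1 = 1; c[1] = 1×-2 + 2×1 = 0; c[2] = 1×4 + 2×-2 + 3×1 = 3; c[3] = 2×4 + 3×-2 = 2; c[4] = 3×4 = 12. Result coefficients: [1, 0, 3, 2, 12] → 1 + 3t^2 + 2t^3 + 12t^4

1 + 3t^2 + 2t^3 + 12t^4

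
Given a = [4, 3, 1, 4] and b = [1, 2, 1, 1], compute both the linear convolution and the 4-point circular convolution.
Linear: y_lin[0] = 4×1 = 4; y_lin[1] = 4×2 + 3×1 = 11; y_lin[2] = 4×1 + 3×2 + 1×1 = 11; y_lin[3] = 4×1 + 3×1 + 1×2 + 4×1 = 13; y_lin[4] = 3×1 + 1×1 + 4×2 = 12; y_lin[5] = 1×1 + 4×1 = 5; y_lin[6] = 4×1 = 4 → [4, 11, 11, 13, 12, 5, 4]. Circular (length 4): y[0] = 4×1 + 3×1 + 1×1 + 4×2 = 16; y[1] = 4×2 + 3×1 + 1×1 + 4×1 = 16; y[2] = 4×1 + 3×2 + 1×1 + 4×1 = 15; y[3] = 4×1 + 3×1 + 1×2 + 4×1 = 13 → [16, 16, 15, 13]

Linear: [4, 11, 11, 13, 12, 5, 4], Circular: [16, 16, 15, 13]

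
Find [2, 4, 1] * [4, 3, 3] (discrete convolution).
y[0] = 2×4 = 8; y[1] = 2×3 + 4×4 = 22; y[2] = 2×3 + 4×3 + 1×4 = 22; y[3] = 4×3 + 1×3 = 15; y[4] = 1×3 = 3

[8, 22, 22, 15, 3]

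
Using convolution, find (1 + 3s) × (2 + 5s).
Ascending coefficients: a = [1, 3], b = [2, 5]. c[0] = 1×2 = 2; c[1] = 1×5 + 3×2 = 11; c[2] = 3×5 = 15. Result coefficients: [2, 11, 15] → 2 + 11s + 15s^2

2 + 11s + 15s^2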